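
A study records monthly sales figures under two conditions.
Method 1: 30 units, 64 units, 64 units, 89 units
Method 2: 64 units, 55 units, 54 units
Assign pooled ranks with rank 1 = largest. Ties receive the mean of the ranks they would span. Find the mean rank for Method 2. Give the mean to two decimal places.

Sorted (descending): 89, 64, 64, 64, 55, 54, 30
The 3 values of 64 occupy positions 2–4 → average rank 3.
Method 2 values → pooled ranks: 64→3, 55→5, 54→6
Mean rank = (3 + 5 + 6) / 3 = 4.67

4.67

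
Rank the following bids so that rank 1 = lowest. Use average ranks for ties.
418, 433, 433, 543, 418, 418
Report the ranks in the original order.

Sorted (ascending): 418, 418, 418, 433, 433, 543
The 3 values of 418 occupy positions 1–3 → average rank 2.
The 2 values of 433 occupy positions 4–5 → average rank (4+5)/2 = 4.5.

2, 4.5, 4.5, 6, 2, 2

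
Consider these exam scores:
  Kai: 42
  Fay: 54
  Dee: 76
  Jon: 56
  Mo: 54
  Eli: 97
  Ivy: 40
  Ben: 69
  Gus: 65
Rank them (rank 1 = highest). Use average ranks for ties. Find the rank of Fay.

6.5

Sorted (descending): 97, 76, 69, 65, 56, 54, 54, 42, 40
The 2 values of 54 occupy positions 6–7 → average rank (6+7)/2 = 6.5.
Fay has value 54 → rank 6.5.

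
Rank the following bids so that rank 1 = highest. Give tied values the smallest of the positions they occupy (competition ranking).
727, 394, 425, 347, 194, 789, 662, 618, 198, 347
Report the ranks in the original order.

Sorted (descending): 789, 727, 662, 618, 425, 394, 347, 347, 198, 194
The 2 values of 347 occupy positions 7–8 → each gets rank 7.

2, 6, 5, 7, 10, 1, 3, 4, 9, 7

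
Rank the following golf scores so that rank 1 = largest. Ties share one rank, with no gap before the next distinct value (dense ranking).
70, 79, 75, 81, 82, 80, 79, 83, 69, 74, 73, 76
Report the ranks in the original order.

Sorted (descending): 83, 82, 81, 80, 79, 79, 76, 75, 74, 73, 70, 69
The 2 values of 79 share dense rank 5.
Remaining distinct values take the next consecutive integers.

10, 5, 7, 3, 2, 4, 5, 1, 11, 8, 9, 6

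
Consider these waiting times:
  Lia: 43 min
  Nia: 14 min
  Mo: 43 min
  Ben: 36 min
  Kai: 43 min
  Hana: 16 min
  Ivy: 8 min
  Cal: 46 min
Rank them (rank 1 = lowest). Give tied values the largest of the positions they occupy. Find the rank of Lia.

Sorted (ascending): 8, 14, 16, 36, 43, 43, 43, 46
The 3 values of 43 occupy positions 5–7 → each gets rank 7.
Lia has value 43 min → rank 7.

7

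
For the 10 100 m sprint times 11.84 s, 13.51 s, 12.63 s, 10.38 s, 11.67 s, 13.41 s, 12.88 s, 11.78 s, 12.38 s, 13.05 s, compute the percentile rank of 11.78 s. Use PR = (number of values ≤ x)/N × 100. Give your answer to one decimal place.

N = 10.
Strictly below 11.78: 2. Equal to 11.78: 1.
PR = 3/10 × 100 = 30.0

30.0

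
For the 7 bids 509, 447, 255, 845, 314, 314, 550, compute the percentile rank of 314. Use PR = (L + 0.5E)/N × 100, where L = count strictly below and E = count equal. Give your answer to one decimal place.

N = 7.
Strictly below 314: 1. Equal to 314: 2.
PR = (1 + 0.5·2)/7 × 100 = 28.6

28.6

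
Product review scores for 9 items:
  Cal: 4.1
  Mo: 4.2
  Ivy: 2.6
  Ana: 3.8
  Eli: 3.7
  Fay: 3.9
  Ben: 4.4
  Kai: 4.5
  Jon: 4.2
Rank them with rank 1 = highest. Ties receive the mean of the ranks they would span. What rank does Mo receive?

3.5

Sorted (descending): 4.5, 4.4, 4.2, 4.2, 4.1, 3.9, 3.8, 3.7, 2.6
The 2 values of 4.2 occupy positions 3–4 → average rank (3+4)/2 = 3.5.
Mo has value 4.2 → rank 3.5.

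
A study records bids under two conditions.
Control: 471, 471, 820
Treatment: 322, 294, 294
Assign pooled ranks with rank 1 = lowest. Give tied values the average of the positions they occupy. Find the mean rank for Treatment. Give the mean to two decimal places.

Sorted (ascending): 294, 294, 322, 471, 471, 820
The 2 values of 294 occupy positions 1–2 → average rank (1+2)/2 = 1.5.
The 2 values of 471 occupy positions 4–5 → average rank (4+5)/2 = 4.5.
Treatment values → pooled ranks: 322→3, 294→1.5, 294→1.5
Mean rank = (3 + 1.5 + 1.5) / 3 = 2.00

2.00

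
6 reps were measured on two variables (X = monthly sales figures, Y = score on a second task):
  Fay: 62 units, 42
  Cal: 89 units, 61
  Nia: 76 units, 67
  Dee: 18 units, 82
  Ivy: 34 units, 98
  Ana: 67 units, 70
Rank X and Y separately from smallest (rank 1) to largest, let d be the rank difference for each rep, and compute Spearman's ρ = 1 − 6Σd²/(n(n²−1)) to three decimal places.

Ranks of variable 1: 3, 6, 5, 1, 2, 4
Ranks of variable 2: 1, 2, 3, 5, 6, 4
d = r₁ − r₂: 2, 4, 2, -4, -4, 0
d²: 4, 16, 4, 16, 16, 0; Σd² = 56
ρ = 1 − 6·56/(6·35) = 1 − 336/210 = -0.600

-0.600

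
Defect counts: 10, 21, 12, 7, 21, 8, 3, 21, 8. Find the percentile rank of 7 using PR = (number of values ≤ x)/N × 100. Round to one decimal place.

22.2

N = 9.
Strictly below 7: 1. Equal to 7: 1.
PR = 2/9 × 100 = 22.2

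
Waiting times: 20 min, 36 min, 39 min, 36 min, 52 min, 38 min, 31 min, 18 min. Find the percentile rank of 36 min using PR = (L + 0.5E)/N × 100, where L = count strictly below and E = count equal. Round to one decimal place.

50.0

N = 8.
Strictly below 36: 3. Equal to 36: 2.
PR = (3 + 0.5·2)/8 × 100 = 50.0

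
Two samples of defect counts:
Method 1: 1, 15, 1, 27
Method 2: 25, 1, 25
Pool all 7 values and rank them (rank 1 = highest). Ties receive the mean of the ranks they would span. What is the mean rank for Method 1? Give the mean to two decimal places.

4.25

Sorted (descending): 27, 25, 25, 15, 1, 1, 1
The 2 values of 25 occupy positions 2–3 → average rank (2+3)/2 = 2.5.
The 3 values of 1 occupy positions 5–7 → average rank 6.
Method 1 values → pooled ranks: 1→6, 15→4, 1→6, 27→1
Mean rank = (6 + 4 + 6 + 1) / 4 = 4.25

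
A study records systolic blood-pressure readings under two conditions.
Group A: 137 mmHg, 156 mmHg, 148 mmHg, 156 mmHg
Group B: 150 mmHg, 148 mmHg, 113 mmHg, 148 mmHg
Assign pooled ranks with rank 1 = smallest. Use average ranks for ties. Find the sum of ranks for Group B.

15

Sorted (ascending): 113, 137, 148, 148, 148, 150, 156, 156
The 3 values of 148 occupy positions 3–5 → average rank 4.
The 2 values of 156 occupy positions 7–8 → average rank (7+8)/2 = 7.5.
Group B values → pooled ranks: 150→6, 148→4, 113→1, 148→4
Rank sum = 6 + 4 + 1 + 4 = 15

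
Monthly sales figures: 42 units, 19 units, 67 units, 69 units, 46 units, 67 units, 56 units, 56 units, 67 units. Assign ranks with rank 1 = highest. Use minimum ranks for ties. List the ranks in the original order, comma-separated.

8, 9, 2, 1, 7, 2, 5, 5, 2

Sorted (descending): 69, 67, 67, 67, 56, 56, 46, 42, 19
The 3 values of 67 occupy positions 2–4 → each gets rank 2.
The 2 values of 56 occupy positions 5–6 → each gets rank 5.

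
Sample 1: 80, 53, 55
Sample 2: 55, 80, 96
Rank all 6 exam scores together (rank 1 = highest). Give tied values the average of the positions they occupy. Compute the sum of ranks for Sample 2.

Sorted (descending): 96, 80, 80, 55, 55, 53
The 2 values of 80 occupy positions 2–3 → average rank (2+3)/2 = 2.5.
The 2 values of 55 occupy positions 4–5 → average rank (4+5)/2 = 4.5.
Sample 2 values → pooled ranks: 55→4.5, 80→2.5, 96→1
Rank sum = 4.5 + 2.5 + 1 = 8

8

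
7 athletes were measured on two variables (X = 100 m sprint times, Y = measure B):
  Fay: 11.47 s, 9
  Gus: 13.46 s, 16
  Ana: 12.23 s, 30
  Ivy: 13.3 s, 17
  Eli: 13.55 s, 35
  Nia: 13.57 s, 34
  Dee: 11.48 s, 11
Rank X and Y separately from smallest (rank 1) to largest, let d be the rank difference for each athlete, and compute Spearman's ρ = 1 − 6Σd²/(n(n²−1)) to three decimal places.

Ranks of variable 1: 1, 5, 3, 4, 6, 7, 2
Ranks of variable 2: 1, 3, 5, 4, 7, 6, 2
d = r₁ − r₂: 0, 2, -2, 0, -1, 1, 0
d²: 0, 4, 4, 0, 1, 1, 0; Σd² = 10
ρ = 1 − 6·10/(7·48) = 1 − 60/336 = 0.821

0.821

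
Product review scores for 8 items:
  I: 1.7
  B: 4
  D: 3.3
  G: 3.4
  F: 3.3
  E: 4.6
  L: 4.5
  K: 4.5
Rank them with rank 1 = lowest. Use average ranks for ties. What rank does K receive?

Sorted (ascending): 1.7, 3.3, 3.3, 3.4, 4, 4.5, 4.5, 4.6
The 2 values of 3.3 occupy positions 2–3 → average rank (2+3)/2 = 2.5.
The 2 values of 4.5 occupy positions 6–7 → average rank (6+7)/2 = 6.5.
K has value 4.5 → rank 6.5.

6.5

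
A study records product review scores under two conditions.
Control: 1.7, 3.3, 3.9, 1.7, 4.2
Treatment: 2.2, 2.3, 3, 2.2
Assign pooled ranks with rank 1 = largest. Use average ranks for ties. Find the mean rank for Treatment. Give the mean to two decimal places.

Sorted (descending): 4.2, 3.9, 3.3, 3, 2.3, 2.2, 2.2, 1.7, 1.7
The 2 values of 2.2 occupy positions 6–7 → average rank (6+7)/2 = 6.5.
The 2 values of 1.7 occupy positions 8–9 → average rank (8+9)/2 = 8.5.
Treatment values → pooled ranks: 2.2→6.5, 2.3→5, 3→4, 2.2→6.5
Mean rank = (6.5 + 5 + 4 + 6.5) / 4 = 5.50

5.50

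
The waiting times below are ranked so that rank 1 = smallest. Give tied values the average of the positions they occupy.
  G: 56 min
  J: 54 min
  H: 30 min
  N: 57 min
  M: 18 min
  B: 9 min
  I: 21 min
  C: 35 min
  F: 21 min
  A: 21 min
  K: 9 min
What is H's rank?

Sorted (ascending): 9, 9, 18, 21, 21, 21, 30, 35, 54, 56, 57
The 2 values of 9 occupy positions 1–2 → average rank (1+2)/2 = 1.5.
The 3 values of 21 occupy positions 4–6 → average rank 5.
H has value 30 min → rank 7.

7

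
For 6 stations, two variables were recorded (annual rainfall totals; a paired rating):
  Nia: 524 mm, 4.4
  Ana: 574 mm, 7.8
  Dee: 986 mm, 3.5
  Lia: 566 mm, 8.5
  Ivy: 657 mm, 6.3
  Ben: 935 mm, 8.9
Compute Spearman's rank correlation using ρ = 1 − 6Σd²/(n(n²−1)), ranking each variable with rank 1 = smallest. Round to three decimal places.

Ranks of variable 1: 1, 3, 6, 2, 4, 5
Ranks of variable 2: 2, 4, 1, 5, 3, 6
d = r₁ − r₂: -1, -1, 5, -3, 1, -1
d²: 1, 1, 25, 9, 1, 1; Σd² = 38
ρ = 1 − 6·38/(6·35) = 1 − 228/210 = -0.086

-0.086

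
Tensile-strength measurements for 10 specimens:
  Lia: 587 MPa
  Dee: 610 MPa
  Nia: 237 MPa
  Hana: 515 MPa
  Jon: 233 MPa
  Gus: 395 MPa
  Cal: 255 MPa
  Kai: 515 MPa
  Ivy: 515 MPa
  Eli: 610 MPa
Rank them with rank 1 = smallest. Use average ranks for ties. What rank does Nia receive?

Sorted (ascending): 233, 237, 255, 395, 515, 515, 515, 587, 610, 610
The 3 values of 515 occupy positions 5–7 → average rank 6.
The 2 values of 610 occupy positions 9–10 → average rank (9+10)/2 = 9.5.
Nia has value 237 MPa → rank 2.

2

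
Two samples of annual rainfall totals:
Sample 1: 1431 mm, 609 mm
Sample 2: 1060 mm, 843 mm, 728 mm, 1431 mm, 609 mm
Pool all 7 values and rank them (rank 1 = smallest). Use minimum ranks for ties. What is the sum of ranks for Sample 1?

Sorted (ascending): 609, 609, 728, 843, 1060, 1431, 1431
The 2 values of 609 occupy positions 1–2 → each gets rank 1.
The 2 values of 1431 occupy positions 6–7 → each gets rank 6.
Sample 1 values → pooled ranks: 1431→6, 609→1
Rank sum = 6 + 1 = 7

7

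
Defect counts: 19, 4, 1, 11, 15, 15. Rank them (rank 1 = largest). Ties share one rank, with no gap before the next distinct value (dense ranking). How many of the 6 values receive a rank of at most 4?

5

Sorted (descending): 19, 15, 15, 11, 4, 1
The 2 values of 15 share dense rank 2.
Remaining distinct values take the next consecutive integers.
Ranks ≤ 4: {1, 2, 2, 3, 4} → 5 values.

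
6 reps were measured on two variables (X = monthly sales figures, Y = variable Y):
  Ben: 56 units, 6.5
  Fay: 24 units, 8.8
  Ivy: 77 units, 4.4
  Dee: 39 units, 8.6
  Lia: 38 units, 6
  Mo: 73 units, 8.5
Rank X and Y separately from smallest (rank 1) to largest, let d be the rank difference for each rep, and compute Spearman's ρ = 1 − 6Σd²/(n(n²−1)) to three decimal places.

-0.600

Ranks of variable 1: 4, 1, 6, 3, 2, 5
Ranks of variable 2: 3, 6, 1, 5, 2, 4
d = r₁ − r₂: 1, -5, 5, -2, 0, 1
d²: 1, 25, 25, 4, 0, 1; Σd² = 56
ρ = 1 − 6·56/(6·35) = 1 − 336/210 = -0.600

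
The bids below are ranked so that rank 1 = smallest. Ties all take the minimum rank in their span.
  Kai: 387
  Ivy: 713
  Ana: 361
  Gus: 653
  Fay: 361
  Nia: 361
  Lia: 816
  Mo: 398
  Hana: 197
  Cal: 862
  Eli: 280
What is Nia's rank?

Sorted (ascending): 197, 280, 361, 361, 361, 387, 398, 653, 713, 816, 862
The 3 values of 361 occupy positions 3–5 → each gets rank 3.
Nia has value 361 → rank 3.

3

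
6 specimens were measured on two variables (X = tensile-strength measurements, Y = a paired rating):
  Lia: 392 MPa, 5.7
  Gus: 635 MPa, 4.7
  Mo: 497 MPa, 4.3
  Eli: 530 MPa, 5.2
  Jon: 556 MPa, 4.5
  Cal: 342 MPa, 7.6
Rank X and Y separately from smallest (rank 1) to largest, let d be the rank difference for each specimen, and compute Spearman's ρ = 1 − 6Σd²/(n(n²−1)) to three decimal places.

Ranks of variable 1: 2, 6, 3, 4, 5, 1
Ranks of variable 2: 5, 3, 1, 4, 2, 6
d = r₁ − r₂: -3, 3, 2, 0, 3, -5
d²: 9, 9, 4, 0, 9, 25; Σd² = 56
ρ = 1 − 6·56/(6·35) = 1 − 336/210 = -0.600

-0.600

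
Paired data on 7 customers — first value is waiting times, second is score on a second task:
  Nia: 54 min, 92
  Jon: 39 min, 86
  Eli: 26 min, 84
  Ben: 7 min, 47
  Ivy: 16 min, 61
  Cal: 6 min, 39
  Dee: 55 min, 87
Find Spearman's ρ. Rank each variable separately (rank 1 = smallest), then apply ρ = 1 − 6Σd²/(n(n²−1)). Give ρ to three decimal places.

Ranks of variable 1: 6, 5, 4, 2, 3, 1, 7
Ranks of variable 2: 7, 5, 4, 2, 3, 1, 6
d = r₁ − r₂: -1, 0, 0, 0, 0, 0, 1
d²: 1, 0, 0, 0, 0, 0, 1; Σd² = 2
ρ = 1 − 6·2/(7·48) = 1 − 12/336 = 0.964

0.964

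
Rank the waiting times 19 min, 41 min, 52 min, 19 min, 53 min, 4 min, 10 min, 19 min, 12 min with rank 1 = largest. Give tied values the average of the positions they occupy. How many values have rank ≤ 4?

Sorted (descending): 53, 52, 41, 19, 19, 19, 12, 10, 4
The 3 values of 19 occupy positions 4–6 → average rank 5.
Ranks ≤ 4: {1, 2, 3} → 3 values.

3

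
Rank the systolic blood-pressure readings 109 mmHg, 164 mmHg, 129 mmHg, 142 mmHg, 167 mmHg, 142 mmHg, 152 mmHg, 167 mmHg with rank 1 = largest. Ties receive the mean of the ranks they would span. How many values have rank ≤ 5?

Sorted (descending): 167, 167, 164, 152, 142, 142, 129, 109
The 2 values of 167 occupy positions 1–2 → average rank (1+2)/2 = 1.5.
The 2 values of 142 occupy positions 5–6 → average rank (5+6)/2 = 5.5.
Ranks ≤ 5: {1.5, 1.5, 3, 4} → 4 values.

4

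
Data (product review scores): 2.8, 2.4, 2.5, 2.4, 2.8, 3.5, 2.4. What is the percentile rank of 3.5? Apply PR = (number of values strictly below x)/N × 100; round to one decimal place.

85.7

N = 7.
Strictly below 3.5: 6. Equal to 3.5: 1.
PR = 6/7 × 100 = 85.7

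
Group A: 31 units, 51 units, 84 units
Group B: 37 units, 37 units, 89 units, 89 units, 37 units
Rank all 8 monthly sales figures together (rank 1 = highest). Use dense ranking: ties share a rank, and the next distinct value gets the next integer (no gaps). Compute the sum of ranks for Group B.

14

Sorted (descending): 89, 89, 84, 51, 37, 37, 37, 31
The 2 values of 89 share dense rank 1.
The 3 values of 37 share dense rank 4.
Remaining distinct values take the next consecutive integers.
Group B values → pooled ranks: 37→4, 37→4, 89→1, 89→1, 37→4
Rank sum = 4 + 4 + 1 + 1 + 4 = 14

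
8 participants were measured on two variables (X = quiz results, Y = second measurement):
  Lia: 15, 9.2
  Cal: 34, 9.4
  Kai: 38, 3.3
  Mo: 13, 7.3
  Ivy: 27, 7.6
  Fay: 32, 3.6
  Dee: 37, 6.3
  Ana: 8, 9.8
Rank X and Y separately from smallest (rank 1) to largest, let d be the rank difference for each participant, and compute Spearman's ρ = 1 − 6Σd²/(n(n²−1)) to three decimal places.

Ranks of variable 1: 3, 6, 8, 2, 4, 5, 7, 1
Ranks of variable 2: 6, 7, 1, 4, 5, 2, 3, 8
d = r₁ − r₂: -3, -1, 7, -2, -1, 3, 4, -7
d²: 9, 1, 49, 4, 1, 9, 16, 49; Σd² = 138
ρ = 1 − 6·138/(8·63) = 1 − 828/504 = -0.643

-0.643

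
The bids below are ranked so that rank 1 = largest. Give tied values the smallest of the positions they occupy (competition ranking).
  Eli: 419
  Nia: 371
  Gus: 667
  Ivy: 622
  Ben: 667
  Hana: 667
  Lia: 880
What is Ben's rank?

Sorted (descending): 880, 667, 667, 667, 622, 419, 371
The 3 values of 667 occupy positions 2–4 → each gets rank 2.
Ben has value 667 → rank 2.

2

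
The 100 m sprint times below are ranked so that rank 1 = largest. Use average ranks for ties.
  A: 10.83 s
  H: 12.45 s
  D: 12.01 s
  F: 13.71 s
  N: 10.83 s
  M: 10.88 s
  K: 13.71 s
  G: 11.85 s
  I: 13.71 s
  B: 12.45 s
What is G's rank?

Sorted (descending): 13.71, 13.71, 13.71, 12.45, 12.45, 12.01, 11.85, 10.88, 10.83, 10.83
The 3 values of 13.71 occupy positions 1–3 → average rank 2.
The 2 values of 12.45 occupy positions 4–5 → average rank (4+5)/2 = 4.5.
The 2 values of 10.83 occupy positions 9–10 → average rank (9+10)/2 = 9.5.
G has value 11.85 s → rank 7.

7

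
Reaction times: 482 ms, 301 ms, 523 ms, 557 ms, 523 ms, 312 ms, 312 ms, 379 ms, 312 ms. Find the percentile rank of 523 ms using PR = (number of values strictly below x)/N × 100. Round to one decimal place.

N = 9.
Strictly below 523: 6. Equal to 523: 2.
PR = 6/9 × 100 = 66.7

66.7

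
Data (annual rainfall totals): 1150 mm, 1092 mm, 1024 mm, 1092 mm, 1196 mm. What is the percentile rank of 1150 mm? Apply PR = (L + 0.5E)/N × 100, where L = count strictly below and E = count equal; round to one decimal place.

N = 5.
Strictly below 1150: 3. Equal to 1150: 1.
PR = (3 + 0.5·1)/5 × 100 = 70.0

70.0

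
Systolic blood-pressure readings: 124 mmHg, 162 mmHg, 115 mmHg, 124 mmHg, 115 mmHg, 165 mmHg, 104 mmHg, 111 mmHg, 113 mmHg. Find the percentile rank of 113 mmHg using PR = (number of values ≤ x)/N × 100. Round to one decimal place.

N = 9.
Strictly below 113: 2. Equal to 113: 1.
PR = 3/9 × 100 = 33.3

33.3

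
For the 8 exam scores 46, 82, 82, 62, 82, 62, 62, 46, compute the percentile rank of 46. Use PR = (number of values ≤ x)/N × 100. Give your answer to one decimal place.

N = 8.
Strictly below 46: 0. Equal to 46: 2.
PR = 2/8 × 100 = 25.0

25.0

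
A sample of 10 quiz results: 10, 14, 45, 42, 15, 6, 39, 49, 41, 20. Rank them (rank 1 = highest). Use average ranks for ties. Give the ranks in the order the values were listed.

9, 8, 2, 3, 7, 10, 5, 1, 4, 6

Sorted (descending): 49, 45, 42, 41, 39, 20, 15, 14, 10, 6
No ties — each value takes its position as its rank.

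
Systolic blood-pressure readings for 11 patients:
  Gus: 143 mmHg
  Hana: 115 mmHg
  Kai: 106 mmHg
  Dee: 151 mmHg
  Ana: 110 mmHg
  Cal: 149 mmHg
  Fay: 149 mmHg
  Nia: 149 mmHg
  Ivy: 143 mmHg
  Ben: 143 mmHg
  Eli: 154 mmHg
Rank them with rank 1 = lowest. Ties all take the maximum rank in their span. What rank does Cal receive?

9

Sorted (ascending): 106, 110, 115, 143, 143, 143, 149, 149, 149, 151, 154
The 3 values of 143 occupy positions 4–6 → each gets rank 6.
The 3 values of 149 occupy positions 7–9 → each gets rank 9.
Cal has value 149 mmHg → rank 9.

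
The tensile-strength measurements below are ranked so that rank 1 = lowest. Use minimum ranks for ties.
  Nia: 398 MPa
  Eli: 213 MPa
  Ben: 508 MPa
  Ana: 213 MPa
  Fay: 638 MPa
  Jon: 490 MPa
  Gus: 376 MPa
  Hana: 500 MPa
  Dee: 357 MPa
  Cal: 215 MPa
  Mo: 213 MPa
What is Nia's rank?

7

Sorted (ascending): 213, 213, 213, 215, 357, 376, 398, 490, 500, 508, 638
The 3 values of 213 occupy positions 1–3 → each gets rank 1.
Nia has value 398 MPa → rank 7.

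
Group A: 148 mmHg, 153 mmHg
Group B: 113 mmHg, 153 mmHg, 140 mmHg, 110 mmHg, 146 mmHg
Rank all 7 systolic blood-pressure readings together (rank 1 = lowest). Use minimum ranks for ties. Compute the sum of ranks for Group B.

16

Sorted (ascending): 110, 113, 140, 146, 148, 153, 153
The 2 values of 153 occupy positions 6–7 → each gets rank 6.
Group B values → pooled ranks: 113→2, 153→6, 140→3, 110→1, 146→4
Rank sum = 2 + 6 + 3 + 1 + 4 = 16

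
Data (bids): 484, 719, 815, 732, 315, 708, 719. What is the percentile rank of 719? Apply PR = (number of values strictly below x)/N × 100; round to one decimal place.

N = 7.
Strictly below 719: 3. Equal to 719: 2.
PR = 3/7 × 100 = 42.9

42.9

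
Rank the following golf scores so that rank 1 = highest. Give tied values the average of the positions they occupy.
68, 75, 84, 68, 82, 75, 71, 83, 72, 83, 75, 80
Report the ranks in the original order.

Sorted (descending): 84, 83, 83, 82, 80, 75, 75, 75, 72, 71, 68, 68
The 2 values of 83 occupy positions 2–3 → average rank (2+3)/2 = 2.5.
The 3 values of 75 occupy positions 6–8 → average rank 7.
The 2 values of 68 occupy positions 11–12 → average rank (11+12)/2 = 11.5.

11.5, 7, 1, 11.5, 4, 7, 10, 2.5, 9, 2.5, 7, 5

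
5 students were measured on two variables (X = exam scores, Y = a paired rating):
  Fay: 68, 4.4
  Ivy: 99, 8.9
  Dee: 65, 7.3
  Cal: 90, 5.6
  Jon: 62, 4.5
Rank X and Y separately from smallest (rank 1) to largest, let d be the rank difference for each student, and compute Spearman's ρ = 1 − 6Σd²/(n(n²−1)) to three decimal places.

0.500

Ranks of variable 1: 3, 5, 2, 4, 1
Ranks of variable 2: 1, 5, 4, 3, 2
d = r₁ − r₂: 2, 0, -2, 1, -1
d²: 4, 0, 4, 1, 1; Σd² = 10
ρ = 1 − 6·10/(5·24) = 1 − 60/120 = 0.500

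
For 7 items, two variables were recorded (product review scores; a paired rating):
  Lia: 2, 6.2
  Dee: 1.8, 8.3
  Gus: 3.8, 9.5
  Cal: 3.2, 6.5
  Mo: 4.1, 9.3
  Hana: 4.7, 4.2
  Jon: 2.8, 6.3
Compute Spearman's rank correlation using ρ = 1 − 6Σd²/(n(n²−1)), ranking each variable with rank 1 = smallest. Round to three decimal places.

Ranks of variable 1: 2, 1, 5, 4, 6, 7, 3
Ranks of variable 2: 2, 5, 7, 4, 6, 1, 3
d = r₁ − r₂: 0, -4, -2, 0, 0, 6, 0
d²: 0, 16, 4, 0, 0, 36, 0; Σd² = 56
ρ = 1 − 6·56/(7·48) = 1 − 336/336 = 0.000

0.000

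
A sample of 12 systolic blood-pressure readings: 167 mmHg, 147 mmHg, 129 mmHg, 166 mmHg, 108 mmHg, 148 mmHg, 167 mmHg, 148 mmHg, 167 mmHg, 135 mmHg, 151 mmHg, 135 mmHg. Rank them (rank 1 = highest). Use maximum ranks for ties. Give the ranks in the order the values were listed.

3, 8, 11, 4, 12, 7, 3, 7, 3, 10, 5, 10

Sorted (descending): 167, 167, 167, 166, 151, 148, 148, 147, 135, 135, 129, 108
The 3 values of 167 occupy positions 1–3 → each gets rank 3.
The 2 values of 148 occupy positions 6–7 → each gets rank 7.
The 2 values of 135 occupy positions 9–10 → each gets rank 10.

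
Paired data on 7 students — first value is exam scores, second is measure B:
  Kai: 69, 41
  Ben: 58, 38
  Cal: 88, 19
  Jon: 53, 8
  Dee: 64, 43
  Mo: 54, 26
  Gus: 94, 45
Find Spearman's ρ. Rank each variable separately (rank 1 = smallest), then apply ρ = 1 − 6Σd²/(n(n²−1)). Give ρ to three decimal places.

Ranks of variable 1: 5, 3, 6, 1, 4, 2, 7
Ranks of variable 2: 5, 4, 2, 1, 6, 3, 7
d = r₁ − r₂: 0, -1, 4, 0, -2, -1, 0
d²: 0, 1, 16, 0, 4, 1, 0; Σd² = 22
ρ = 1 − 6·22/(7·48) = 1 − 132/336 = 0.607

0.607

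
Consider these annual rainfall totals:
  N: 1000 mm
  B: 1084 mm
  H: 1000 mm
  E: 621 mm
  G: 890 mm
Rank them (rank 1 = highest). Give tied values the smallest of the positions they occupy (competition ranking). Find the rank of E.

Sorted (descending): 1084, 1000, 1000, 890, 621
The 2 values of 1000 occupy positions 2–3 → each gets rank 2.
E has value 621 mm → rank 5.

5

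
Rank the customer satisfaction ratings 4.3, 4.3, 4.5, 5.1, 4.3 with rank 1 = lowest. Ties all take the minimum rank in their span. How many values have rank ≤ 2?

Sorted (ascending): 4.3, 4.3, 4.3, 4.5, 5.1
The 3 values of 4.3 occupy positions 1–3 → each gets rank 1.
Ranks ≤ 2: {1, 1, 1} → 3 values.

3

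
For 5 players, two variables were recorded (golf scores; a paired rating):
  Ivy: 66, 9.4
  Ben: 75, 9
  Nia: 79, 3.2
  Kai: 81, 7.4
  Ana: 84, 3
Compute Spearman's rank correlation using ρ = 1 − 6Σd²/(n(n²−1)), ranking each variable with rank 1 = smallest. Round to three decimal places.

Ranks of variable 1: 1, 2, 3, 4, 5
Ranks of variable 2: 5, 4, 2, 3, 1
d = r₁ − r₂: -4, -2, 1, 1, 4
d²: 16, 4, 1, 1, 16; Σd² = 38
ρ = 1 − 6·38/(5·24) = 1 − 228/120 = -0.900

-0.900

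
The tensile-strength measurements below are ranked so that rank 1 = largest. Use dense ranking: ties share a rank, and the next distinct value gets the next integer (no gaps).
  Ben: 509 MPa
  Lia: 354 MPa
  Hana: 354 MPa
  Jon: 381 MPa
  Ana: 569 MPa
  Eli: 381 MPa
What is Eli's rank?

Sorted (descending): 569, 509, 381, 381, 354, 354
The 2 values of 381 share dense rank 3.
The 2 values of 354 share dense rank 4.
Remaining distinct values take the next consecutive integers.
Eli has value 381 MPa → rank 3.

3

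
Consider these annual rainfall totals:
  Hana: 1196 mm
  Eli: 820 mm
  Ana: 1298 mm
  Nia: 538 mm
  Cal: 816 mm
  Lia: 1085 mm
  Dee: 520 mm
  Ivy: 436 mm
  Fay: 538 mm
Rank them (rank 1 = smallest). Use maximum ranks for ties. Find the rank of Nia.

4

Sorted (ascending): 436, 520, 538, 538, 816, 820, 1085, 1196, 1298
The 2 values of 538 occupy positions 3–4 → each gets rank 4.
Nia has value 538 mm → rank 4.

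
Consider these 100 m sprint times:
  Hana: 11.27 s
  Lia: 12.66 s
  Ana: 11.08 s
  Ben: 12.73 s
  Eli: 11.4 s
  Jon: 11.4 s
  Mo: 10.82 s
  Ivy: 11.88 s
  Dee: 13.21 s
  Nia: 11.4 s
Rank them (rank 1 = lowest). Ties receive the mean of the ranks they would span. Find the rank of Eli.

5

Sorted (ascending): 10.82, 11.08, 11.27, 11.4, 11.4, 11.4, 11.88, 12.66, 12.73, 13.21
The 3 values of 11.4 occupy positions 4–6 → average rank 5.
Eli has value 11.4 s → rank 5.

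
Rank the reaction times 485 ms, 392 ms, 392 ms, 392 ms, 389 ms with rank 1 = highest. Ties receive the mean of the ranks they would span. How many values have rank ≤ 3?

Sorted (descending): 485, 392, 392, 392, 389
The 3 values of 392 occupy positions 2–4 → average rank 3.
Ranks ≤ 3: {1, 3, 3, 3} → 4 values.

4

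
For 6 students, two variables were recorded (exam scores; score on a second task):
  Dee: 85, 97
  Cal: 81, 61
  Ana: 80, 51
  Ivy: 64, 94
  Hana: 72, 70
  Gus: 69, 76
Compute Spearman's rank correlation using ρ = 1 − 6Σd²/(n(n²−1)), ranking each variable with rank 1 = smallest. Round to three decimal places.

Ranks of variable 1: 6, 5, 4, 1, 3, 2
Ranks of variable 2: 6, 2, 1, 5, 3, 4
d = r₁ − r₂: 0, 3, 3, -4, 0, -2
d²: 0, 9, 9, 16, 0, 4; Σd² = 38
ρ = 1 − 6·38/(6·35) = 1 − 228/210 = -0.086

-0.086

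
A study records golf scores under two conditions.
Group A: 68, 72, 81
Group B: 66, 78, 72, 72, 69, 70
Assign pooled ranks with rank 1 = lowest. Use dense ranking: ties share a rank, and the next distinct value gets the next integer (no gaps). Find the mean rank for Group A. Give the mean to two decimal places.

4.67

Sorted (ascending): 66, 68, 69, 70, 72, 72, 72, 78, 81
The 3 values of 72 share dense rank 5.
Remaining distinct values take the next consecutive integers.
Group A values → pooled ranks: 68→2, 72→5, 81→7
Mean rank = (2 + 5 + 7) / 3 = 4.67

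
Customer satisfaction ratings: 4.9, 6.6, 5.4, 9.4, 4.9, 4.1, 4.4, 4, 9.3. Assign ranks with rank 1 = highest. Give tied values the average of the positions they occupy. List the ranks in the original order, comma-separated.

Sorted (descending): 9.4, 9.3, 6.6, 5.4, 4.9, 4.9, 4.4, 4.1, 4
The 2 values of 4.9 occupy positions 5–6 → average rank (5+6)/2 = 5.5.

5.5, 3, 4, 1, 5.5, 8, 7, 9, 2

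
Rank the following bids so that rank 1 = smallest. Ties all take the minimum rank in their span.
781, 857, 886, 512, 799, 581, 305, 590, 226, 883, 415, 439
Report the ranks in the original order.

8, 10, 12, 5, 9, 6, 2, 7, 1, 11, 3, 4

Sorted (ascending): 226, 305, 415, 439, 512, 581, 590, 781, 799, 857, 883, 886
No ties — each value takes its position as its rank.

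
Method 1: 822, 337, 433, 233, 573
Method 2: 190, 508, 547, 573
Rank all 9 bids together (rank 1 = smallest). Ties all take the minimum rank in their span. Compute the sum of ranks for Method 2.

Sorted (ascending): 190, 233, 337, 433, 508, 547, 573, 573, 822
The 2 values of 573 occupy positions 7–8 → each gets rank 7.
Method 2 values → pooled ranks: 190→1, 508→5, 547→6, 573→7
Rank sum = 1 + 5 + 6 + 7 = 19

19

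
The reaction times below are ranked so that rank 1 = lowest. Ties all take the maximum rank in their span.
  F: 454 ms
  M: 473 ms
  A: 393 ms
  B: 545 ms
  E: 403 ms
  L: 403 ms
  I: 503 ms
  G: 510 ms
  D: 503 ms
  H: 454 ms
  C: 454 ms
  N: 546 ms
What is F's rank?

Sorted (ascending): 393, 403, 403, 454, 454, 454, 473, 503, 503, 510, 545, 546
The 2 values of 403 occupy positions 2–3 → each gets rank 3.
The 3 values of 454 occupy positions 4–6 → each gets rank 6.
The 2 values of 503 occupy positions 8–9 → each gets rank 9.
F has value 454 ms → rank 6.

6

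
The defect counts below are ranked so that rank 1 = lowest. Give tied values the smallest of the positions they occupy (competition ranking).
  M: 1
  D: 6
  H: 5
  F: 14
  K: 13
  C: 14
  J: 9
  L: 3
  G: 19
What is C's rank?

Sorted (ascending): 1, 3, 5, 6, 9, 13, 14, 14, 19
The 2 values of 14 occupy positions 7–8 → each gets rank 7.
C has value 14 → rank 7.

7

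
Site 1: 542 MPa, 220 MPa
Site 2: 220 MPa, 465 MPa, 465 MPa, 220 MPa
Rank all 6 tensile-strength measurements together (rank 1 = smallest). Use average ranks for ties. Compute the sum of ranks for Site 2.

13

Sorted (ascending): 220, 220, 220, 465, 465, 542
The 3 values of 220 occupy positions 1–3 → average rank 2.
The 2 values of 465 occupy positions 4–5 → average rank (4+5)/2 = 4.5.
Site 2 values → pooled ranks: 220→2, 465→4.5, 465→4.5, 220→2
Rank sum = 2 + 4.5 + 4.5 + 2 = 13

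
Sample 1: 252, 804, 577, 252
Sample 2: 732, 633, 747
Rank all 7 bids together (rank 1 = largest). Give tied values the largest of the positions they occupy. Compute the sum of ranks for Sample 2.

9

Sorted (descending): 804, 747, 732, 633, 577, 252, 252
The 2 values of 252 occupy positions 6–7 → each gets rank 7.
Sample 2 values → pooled ranks: 732→3, 633→4, 747→2
Rank sum = 3 + 4 + 2 = 9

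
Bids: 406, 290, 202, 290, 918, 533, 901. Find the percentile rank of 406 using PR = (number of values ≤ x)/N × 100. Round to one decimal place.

57.1

N = 7.
Strictly below 406: 3. Equal to 406: 1.
PR = 4/7 × 100 = 57.1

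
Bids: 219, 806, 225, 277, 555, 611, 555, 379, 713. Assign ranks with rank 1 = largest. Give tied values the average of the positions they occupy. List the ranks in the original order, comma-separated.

Sorted (descending): 806, 713, 611, 555, 555, 379, 277, 225, 219
The 2 values of 555 occupy positions 4–5 → average rank (4+5)/2 = 4.5.

9, 1, 8, 7, 4.5, 3, 4.5, 6, 2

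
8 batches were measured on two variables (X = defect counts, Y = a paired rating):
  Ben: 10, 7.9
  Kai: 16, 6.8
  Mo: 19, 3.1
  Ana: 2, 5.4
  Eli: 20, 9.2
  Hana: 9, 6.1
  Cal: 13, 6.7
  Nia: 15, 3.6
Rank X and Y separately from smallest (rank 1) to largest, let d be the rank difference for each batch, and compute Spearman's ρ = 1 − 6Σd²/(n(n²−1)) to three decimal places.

Ranks of variable 1: 3, 6, 7, 1, 8, 2, 4, 5
Ranks of variable 2: 7, 6, 1, 3, 8, 4, 5, 2
d = r₁ − r₂: -4, 0, 6, -2, 0, -2, -1, 3
d²: 16, 0, 36, 4, 0, 4, 1, 9; Σd² = 70
ρ = 1 − 6·70/(8·63) = 1 − 420/504 = 0.167

0.167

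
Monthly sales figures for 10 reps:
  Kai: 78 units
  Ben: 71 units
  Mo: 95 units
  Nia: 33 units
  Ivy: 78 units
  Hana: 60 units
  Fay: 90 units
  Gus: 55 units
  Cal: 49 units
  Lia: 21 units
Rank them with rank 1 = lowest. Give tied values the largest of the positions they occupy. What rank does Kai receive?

Sorted (ascending): 21, 33, 49, 55, 60, 71, 78, 78, 90, 95
The 2 values of 78 occupy positions 7–8 → each gets rank 8.
Kai has value 78 units → rank 8.

8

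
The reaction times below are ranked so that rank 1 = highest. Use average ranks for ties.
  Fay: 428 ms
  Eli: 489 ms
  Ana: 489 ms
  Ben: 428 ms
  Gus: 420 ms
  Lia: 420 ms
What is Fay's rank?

3.5

Sorted (descending): 489, 489, 428, 428, 420, 420
The 2 values of 489 occupy positions 1–2 → average rank (1+2)/2 = 1.5.
The 2 values of 428 occupy positions 3–4 → average rank (3+4)/2 = 3.5.
The 2 values of 420 occupy positions 5–6 → average rank (5+6)/2 = 5.5.
Fay has value 428 ms → rank 3.5.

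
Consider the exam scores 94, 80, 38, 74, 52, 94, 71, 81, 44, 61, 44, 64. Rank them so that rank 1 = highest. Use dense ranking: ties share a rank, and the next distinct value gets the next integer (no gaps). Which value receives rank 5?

Sorted (descending): 94, 94, 81, 80, 74, 71, 64, 61, 52, 44, 44, 38
The 2 values of 94 share dense rank 1.
The 2 values of 44 share dense rank 9.
Remaining distinct values take the next consecutive integers.
Rank 5 → value 71.

71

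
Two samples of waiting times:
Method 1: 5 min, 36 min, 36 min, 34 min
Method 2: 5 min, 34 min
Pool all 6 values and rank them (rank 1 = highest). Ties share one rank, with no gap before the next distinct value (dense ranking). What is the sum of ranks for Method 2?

Sorted (descending): 36, 36, 34, 34, 5, 5
The 2 values of 36 share dense rank 1.
The 2 values of 34 share dense rank 2.
The 2 values of 5 share dense rank 3.
Method 2 values → pooled ranks: 5→3, 34→2
Rank sum = 3 + 2 = 5

5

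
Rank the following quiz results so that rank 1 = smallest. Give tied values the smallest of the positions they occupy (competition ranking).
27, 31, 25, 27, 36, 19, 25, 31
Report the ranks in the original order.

Sorted (ascending): 19, 25, 25, 27, 27, 31, 31, 36
The 2 values of 25 occupy positions 2–3 → each gets rank 2.
The 2 values of 27 occupy positions 4–5 → each gets rank 4.
The 2 values of 31 occupy positions 6–7 → each gets rank 6.

4, 6, 2, 4, 8, 1, 2, 6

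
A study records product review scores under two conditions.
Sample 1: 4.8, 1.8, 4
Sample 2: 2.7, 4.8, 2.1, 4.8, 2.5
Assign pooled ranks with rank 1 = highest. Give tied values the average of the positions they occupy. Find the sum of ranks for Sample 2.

22

Sorted (descending): 4.8, 4.8, 4.8, 4, 2.7, 2.5, 2.1, 1.8
The 3 values of 4.8 occupy positions 1–3 → average rank 2.
Sample 2 values → pooled ranks: 2.7→5, 4.8→2, 2.1→7, 4.8→2, 2.5→6
Rank sum = 5 + 2 + 7 + 2 + 6 = 22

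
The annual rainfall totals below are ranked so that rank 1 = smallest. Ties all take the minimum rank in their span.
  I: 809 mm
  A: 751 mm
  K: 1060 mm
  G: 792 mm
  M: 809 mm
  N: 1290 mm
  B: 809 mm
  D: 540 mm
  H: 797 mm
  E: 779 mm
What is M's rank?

Sorted (ascending): 540, 751, 779, 792, 797, 809, 809, 809, 1060, 1290
The 3 values of 809 occupy positions 6–8 → each gets rank 6.
M has value 809 mm → rank 6.

6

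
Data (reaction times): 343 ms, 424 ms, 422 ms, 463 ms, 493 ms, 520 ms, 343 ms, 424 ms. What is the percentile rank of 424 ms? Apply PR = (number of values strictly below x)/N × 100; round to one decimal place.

37.5

N = 8.
Strictly below 424: 3. Equal to 424: 2.
PR = 3/8 × 100 = 37.5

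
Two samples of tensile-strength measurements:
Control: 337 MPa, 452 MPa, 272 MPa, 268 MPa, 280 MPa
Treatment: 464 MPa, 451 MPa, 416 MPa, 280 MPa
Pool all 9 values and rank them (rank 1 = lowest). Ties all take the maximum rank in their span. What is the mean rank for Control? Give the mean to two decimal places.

4.00

Sorted (ascending): 268, 272, 280, 280, 337, 416, 451, 452, 464
The 2 values of 280 occupy positions 3–4 → each gets rank 4.
Control values → pooled ranks: 337→5, 452→8, 272→2, 268→1, 280→4
Mean rank = (5 + 8 + 2 + 1 + 4) / 5 = 4.00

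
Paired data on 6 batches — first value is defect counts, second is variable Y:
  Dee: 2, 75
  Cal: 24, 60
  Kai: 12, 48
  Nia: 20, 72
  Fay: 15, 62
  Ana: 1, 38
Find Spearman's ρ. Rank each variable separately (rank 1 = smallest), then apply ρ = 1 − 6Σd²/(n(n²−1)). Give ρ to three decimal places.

0.257

Ranks of variable 1: 2, 6, 3, 5, 4, 1
Ranks of variable 2: 6, 3, 2, 5, 4, 1
d = r₁ − r₂: -4, 3, 1, 0, 0, 0
d²: 16, 9, 1, 0, 0, 0; Σd² = 26
ρ = 1 − 6·26/(6·35) = 1 − 156/210 = 0.257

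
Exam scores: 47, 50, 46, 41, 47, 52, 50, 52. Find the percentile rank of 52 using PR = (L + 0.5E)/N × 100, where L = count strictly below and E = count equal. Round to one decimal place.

N = 8.
Strictly below 52: 6. Equal to 52: 2.
PR = (6 + 0.5·2)/8 × 100 = 87.5

87.5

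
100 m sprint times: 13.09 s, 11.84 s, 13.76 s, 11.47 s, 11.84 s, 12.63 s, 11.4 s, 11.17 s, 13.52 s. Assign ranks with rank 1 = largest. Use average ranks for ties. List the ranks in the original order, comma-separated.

3, 5.5, 1, 7, 5.5, 4, 8, 9, 2

Sorted (descending): 13.76, 13.52, 13.09, 12.63, 11.84, 11.84, 11.47, 11.4, 11.17
The 2 values of 11.84 occupy positions 5–6 → average rank (5+6)/2 = 5.5.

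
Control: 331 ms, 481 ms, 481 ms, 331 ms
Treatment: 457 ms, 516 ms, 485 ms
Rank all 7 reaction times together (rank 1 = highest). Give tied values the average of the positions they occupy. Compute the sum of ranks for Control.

20

Sorted (descending): 516, 485, 481, 481, 457, 331, 331
The 2 values of 481 occupy positions 3–4 → average rank (3+4)/2 = 3.5.
The 2 values of 331 occupy positions 6–7 → average rank (6+7)/2 = 6.5.
Control values → pooled ranks: 331→6.5, 481→3.5, 481→3.5, 331→6.5
Rank sum = 6.5 + 3.5 + 3.5 + 6.5 = 20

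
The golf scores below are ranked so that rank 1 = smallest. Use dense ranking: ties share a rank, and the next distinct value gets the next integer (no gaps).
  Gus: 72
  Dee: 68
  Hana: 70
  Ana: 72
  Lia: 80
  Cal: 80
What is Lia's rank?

Sorted (ascending): 68, 70, 72, 72, 80, 80
The 2 values of 72 share dense rank 3.
The 2 values of 80 share dense rank 4.
Remaining distinct values take the next consecutive integers.
Lia has value 80 → rank 4.

4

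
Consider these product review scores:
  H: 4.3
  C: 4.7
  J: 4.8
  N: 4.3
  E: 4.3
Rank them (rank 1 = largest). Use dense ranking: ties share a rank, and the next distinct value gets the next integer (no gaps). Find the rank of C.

2

Sorted (descending): 4.8, 4.7, 4.3, 4.3, 4.3
The 3 values of 4.3 share dense rank 3.
Remaining distinct values take the next consecutive integers.
C has value 4.7 → rank 2.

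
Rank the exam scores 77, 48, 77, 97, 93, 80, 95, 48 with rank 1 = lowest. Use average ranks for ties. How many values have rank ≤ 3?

2

Sorted (ascending): 48, 48, 77, 77, 80, 93, 95, 97
The 2 values of 48 occupy positions 1–2 → average rank (1+2)/2 = 1.5.
The 2 values of 77 occupy positions 3–4 → average rank (3+4)/2 = 3.5.
Ranks ≤ 3: {1.5, 1.5} → 2 values.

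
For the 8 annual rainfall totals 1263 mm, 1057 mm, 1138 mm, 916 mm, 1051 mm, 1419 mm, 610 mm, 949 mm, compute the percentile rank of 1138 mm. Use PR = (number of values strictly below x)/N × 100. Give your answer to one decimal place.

62.5

N = 8.
Strictly below 1138: 5. Equal to 1138: 1.
PR = 5/8 × 100 = 62.5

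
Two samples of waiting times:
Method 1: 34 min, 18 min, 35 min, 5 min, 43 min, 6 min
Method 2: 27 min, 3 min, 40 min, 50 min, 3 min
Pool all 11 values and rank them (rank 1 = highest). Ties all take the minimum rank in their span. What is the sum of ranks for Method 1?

35

Sorted (descending): 50, 43, 40, 35, 34, 27, 18, 6, 5, 3, 3
The 2 values of 3 occupy positions 10–11 → each gets rank 10.
Method 1 values → pooled ranks: 34→5, 18→7, 35→4, 5→9, 43→2, 6→8
Rank sum = 5 + 7 + 4 + 9 + 2 + 8 = 35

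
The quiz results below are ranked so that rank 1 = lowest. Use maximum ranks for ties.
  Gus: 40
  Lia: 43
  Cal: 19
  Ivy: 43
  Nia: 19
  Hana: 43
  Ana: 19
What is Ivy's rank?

Sorted (ascending): 19, 19, 19, 40, 43, 43, 43
The 3 values of 19 occupy positions 1–3 → each gets rank 3.
The 3 values of 43 occupy positions 5–7 → each gets rank 7.
Ivy has value 43 → rank 7.

7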